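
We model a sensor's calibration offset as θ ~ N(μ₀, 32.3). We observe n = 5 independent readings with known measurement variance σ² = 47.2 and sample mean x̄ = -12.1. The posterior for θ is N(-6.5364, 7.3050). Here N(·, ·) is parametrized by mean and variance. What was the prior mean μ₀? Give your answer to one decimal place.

μ₀ = 12.5

With known observation variance, the Normal–Normal posterior has precision τ_n = τ₀ + n/σ² and mean μ_n = (τ₀μ₀ + (n/σ²)x̄)/τ_n.
Here τ₀ = 1/32.3 = 0.030960 and τ_data = 5/47.2 = 0.105932, so τ_n = 0.136892.
Rearranging for μ₀: μ₀ = (μ_n·τ_n − τ_data·x̄)/τ₀ = (-6.5364·0.136892 − 0.105932·-12.1) / 0.030960 = 0.386996/0.030960 ≈ 12.5.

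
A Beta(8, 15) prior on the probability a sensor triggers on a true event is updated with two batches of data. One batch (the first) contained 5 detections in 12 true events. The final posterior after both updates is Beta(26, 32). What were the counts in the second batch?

Because Beta–binomial updating is additive in the counts, the combined data contributed (α_post−α_prior, β_post−β_prior) successes and failures.
Total across both batches: 26−8=18 detections, 32−15=17 misses.
Subtract the first batch: 18−5=13 detections and 17−7=10 misses.

13 detections and 10 misses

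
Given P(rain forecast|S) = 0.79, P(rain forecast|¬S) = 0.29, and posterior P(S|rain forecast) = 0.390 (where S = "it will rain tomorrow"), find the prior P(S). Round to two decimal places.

In odds form, posterior odds = prior odds × likelihood ratio, so prior odds = posterior odds ÷ LR.
Posterior odds = 0.390/(1−0.390) = 0.6393. LR = 0.79/0.29 = 2.7241.
Prior odds = 0.6393/2.7241 = 0.2347, so P(S) = 0.2347/(1+0.2347) ≈ 0.19.

P(S) = 0.19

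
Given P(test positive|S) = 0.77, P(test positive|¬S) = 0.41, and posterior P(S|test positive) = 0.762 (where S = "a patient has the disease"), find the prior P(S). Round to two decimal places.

Bayes' rule in odds form gives O(S|E) = O(S)·[P(E|S)/P(E|¬S)], hence O(S) = O(S|E)/LR.
Posterior odds = 0.762/(1−0.762) = 3.2017. LR = 0.77/0.41 = 1.8780.
Prior odds = 3.2017/1.8780 = 1.7048, so P(S) = 1.7048/(1+1.7048) ≈ 0.63.

P(S) = 0.63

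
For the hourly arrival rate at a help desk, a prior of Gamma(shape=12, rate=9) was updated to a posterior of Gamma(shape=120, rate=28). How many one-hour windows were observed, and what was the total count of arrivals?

A Gamma(α, β) prior (rate parametrization) on a Poisson rate with n observations summing to S gives posterior Gamma(α+S, β+n).
Matching: Σxᵢ = 120 − 12 = 108 and n = 28 − 9 = 19.

n = 19 one-hour windows with total 108 arrivals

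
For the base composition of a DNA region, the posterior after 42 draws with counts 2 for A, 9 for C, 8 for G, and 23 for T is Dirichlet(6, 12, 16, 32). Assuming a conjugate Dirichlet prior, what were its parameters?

For a Dirichlet(α) prior with multinomial counts c, the posterior is Dirichlet(α + c) componentwise.
Subtract each count from the matching posterior parameter: 6−2=4, 12−9=3, 16−8=8, 32−23=9.

Dirichlet(4, 3, 8, 9)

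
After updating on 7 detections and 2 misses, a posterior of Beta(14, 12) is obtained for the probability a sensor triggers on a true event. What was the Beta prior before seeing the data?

Beta(7, 10)

A Beta(α, β) prior with s successes and f failures in binomial data gives a Beta(α+s, β+f) posterior.
So α = 14 − 7 = 7 and β = 12 − 2 = 10.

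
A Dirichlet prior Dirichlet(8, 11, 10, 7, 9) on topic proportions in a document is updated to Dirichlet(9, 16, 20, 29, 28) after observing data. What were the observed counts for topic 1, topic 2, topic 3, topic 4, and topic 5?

For a Dirichlet(α) prior with multinomial counts c, the posterior is Dirichlet(α + c) componentwise.
Counts are posterior − prior componentwise: 9−8=1, 16−11=5, 20−10=10, 29−7=22, 28−9=19.

counts (1, 5, 10, 22, 19)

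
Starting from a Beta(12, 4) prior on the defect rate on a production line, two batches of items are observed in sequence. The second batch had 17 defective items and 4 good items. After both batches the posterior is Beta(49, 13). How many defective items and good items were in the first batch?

Because Beta–binomial updating is additive in the counts, the combined data contributed (α_post−α_prior, β_post−β_prior) successes and failures.
Total across both batches: 49−12=37 defective items, 13−4=9 good items.
Subtract the second batch: 37−17=20 defective items and 9−4=5 good items.

20 defective items and 5 good items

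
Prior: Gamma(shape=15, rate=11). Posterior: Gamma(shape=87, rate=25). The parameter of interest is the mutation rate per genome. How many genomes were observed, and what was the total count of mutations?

n = 14 genomes with total 72 mutations

A Gamma(α, β) prior (rate parametrization) on a Poisson rate with n observations summing to S gives posterior Gamma(α+S, β+n).
Matching: Σxᵢ = 87 − 15 = 72 and n = 25 − 11 = 14.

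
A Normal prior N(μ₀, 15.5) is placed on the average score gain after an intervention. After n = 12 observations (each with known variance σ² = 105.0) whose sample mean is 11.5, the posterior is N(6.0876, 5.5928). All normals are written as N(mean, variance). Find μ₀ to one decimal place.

The posterior mean is a precision-weighted average: μ_n = (τ₀μ₀ + τ_data·x̄)/(τ₀+τ_data), with τ₀=1/σ₀² and τ_data=n/σ².
Here τ₀ = 1/15.5 = 0.064516 and τ_data = 12/105.0 = 0.114286, so τ_n = 0.178802.
Rearranging for μ₀: μ₀ = (μ_n·τ_n − τ_data·x̄)/τ₀ = (6.0876·0.178802 − 0.114286·11.5) / 0.064516 = -0.225814/0.064516 ≈ -3.5.

μ₀ = -3.5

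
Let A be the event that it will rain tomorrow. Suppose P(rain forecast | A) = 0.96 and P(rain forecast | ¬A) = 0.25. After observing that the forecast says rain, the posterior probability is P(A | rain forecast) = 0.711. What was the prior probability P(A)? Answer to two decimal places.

In odds form, posterior odds = prior odds × likelihood ratio, so prior odds = posterior odds ÷ LR.
Posterior odds = 0.711/(1−0.711) = 2.4602. LR = 0.96/0.25 = 3.8400.
Prior odds = 2.4602/3.8400 = 0.6407, so P(A) = 0.6407/(1+0.6407) ≈ 0.39.

P(A) = 0.39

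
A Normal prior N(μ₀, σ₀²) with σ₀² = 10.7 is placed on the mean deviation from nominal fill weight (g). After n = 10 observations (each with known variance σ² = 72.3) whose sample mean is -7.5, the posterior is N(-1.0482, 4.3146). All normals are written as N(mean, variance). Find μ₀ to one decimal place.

With known observation variance, the Normal–Normal posterior has precision τ_n = τ₀ + n/σ² and mean μ_n = (τ₀μ₀ + (n/σ²)x̄)/τ_n.
Here τ₀ = 1/10.7 = 0.093458 and τ_data = 10/72.3 = 0.138313, so τ_n = 0.231771.
Rearranging for μ₀: μ₀ = (μ_n·τ_n − τ_data·x̄)/τ₀ = (-1.0482·0.231771 − 0.138313·-7.5) / 0.093458 = 0.794405/0.093458 ≈ 8.5.

μ₀ = 8.5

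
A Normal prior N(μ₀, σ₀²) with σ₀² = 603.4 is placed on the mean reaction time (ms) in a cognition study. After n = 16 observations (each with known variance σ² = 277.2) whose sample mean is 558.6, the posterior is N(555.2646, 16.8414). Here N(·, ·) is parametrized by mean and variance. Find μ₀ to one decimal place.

μ₀ = 439.1

With known observation variance, the Normal–Normal posterior has precision τ_n = τ₀ + n/σ² and mean μ_n = (τ₀μ₀ + (n/σ²)x̄)/τ_n.
Here τ₀ = 1/603.4 = 0.001657 and τ_data = 16/277.2 = 0.057720, so τ_n = 0.059377.
Rearranging for μ₀: μ₀ = (μ_n·τ_n − τ_data·x̄)/τ₀ = (555.2646·0.059377 − 0.057720·558.6) / 0.001657 = 0.727554/0.001657 ≈ 439.1.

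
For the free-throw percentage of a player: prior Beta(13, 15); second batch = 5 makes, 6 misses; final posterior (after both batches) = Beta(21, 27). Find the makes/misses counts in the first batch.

3 makes and 6 misses

Because Beta–binomial updating is additive in the counts, the combined data contributed (α_post−α_prior, β_post−β_prior) successes and failures.
Total across both batches: 21−13=8 makes, 27−15=12 misses.
Subtract the second batch: 8−5=3 makes and 12−6=6 misses.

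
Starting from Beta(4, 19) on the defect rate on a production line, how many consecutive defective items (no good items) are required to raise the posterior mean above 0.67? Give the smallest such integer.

k = 35

After k defective items and 0 good items the posterior is Beta(4+k, 19), with mean (4+k)/(4+19+k).
Set (4+k)/(23+k) > 0.67 and solve: k > (0.67·23 − 4)/(1 − 0.67) = 34.576.
The smallest integer exceeding 34.576 is 35.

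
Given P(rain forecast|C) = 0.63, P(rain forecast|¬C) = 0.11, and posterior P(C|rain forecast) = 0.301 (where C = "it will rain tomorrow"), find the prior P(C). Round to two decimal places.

P(C) = 0.07

In odds form, posterior odds = prior odds × likelihood ratio, so prior odds = posterior odds ÷ LR.
Posterior odds = 0.301/(1−0.301) = 0.4306. LR = 0.63/0.11 = 5.7273.
Prior odds = 0.4306/5.7273 = 0.0752, so P(C) = 0.0752/(1+0.0752) ≈ 0.07.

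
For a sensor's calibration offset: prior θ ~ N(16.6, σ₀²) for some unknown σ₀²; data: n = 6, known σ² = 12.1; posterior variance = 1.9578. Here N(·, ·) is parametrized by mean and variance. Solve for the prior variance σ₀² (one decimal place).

For the Normal–Normal model with known σ², precisions add: τ_n = τ₀ + n/σ².
So 1/σ₀² = 1/1.9578 − 6/12.1 = 0.510777 − 0.495868 = 0.014909.
Hence σ₀² = 1/0.014909 ≈ 67.1.

σ₀² = 67.1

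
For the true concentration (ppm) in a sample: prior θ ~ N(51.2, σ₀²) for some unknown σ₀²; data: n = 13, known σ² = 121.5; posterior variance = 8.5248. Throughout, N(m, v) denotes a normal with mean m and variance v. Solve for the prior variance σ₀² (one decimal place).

Posterior precision equals prior precision plus data precision: 1/σ_n² = 1/σ₀² + n/σ².
So 1/σ₀² = 1/8.5248 − 13/121.5 = 0.117305 − 0.106996 = 0.010309.
Hence σ₀² = 1/0.010309 ≈ 97.0.

σ₀² = 97.0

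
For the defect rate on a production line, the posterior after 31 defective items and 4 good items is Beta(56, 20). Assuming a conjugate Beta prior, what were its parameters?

Beta(25, 16)

Under Beta–binomial conjugacy the posterior parameters are (α+s, β+f).
So α = 56 − 31 = 25 and β = 20 − 4 = 16.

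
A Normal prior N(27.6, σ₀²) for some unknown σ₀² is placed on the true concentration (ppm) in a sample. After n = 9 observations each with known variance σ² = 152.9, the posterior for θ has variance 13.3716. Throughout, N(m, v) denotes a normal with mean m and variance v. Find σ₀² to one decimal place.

σ₀² = 62.8

Posterior precision equals prior precision plus data precision: 1/σ_n² = 1/σ₀² + n/σ².
So 1/σ₀² = 1/13.3716 − 9/152.9 = 0.074785 − 0.058862 = 0.015923.
Hence σ₀² = 1/0.015923 ≈ 62.8.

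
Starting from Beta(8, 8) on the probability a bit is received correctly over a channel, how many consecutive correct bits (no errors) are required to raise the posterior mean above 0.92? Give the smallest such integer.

After k correct bits and 0 errors the posterior is Beta(8+k, 8), with mean (8+k)/(8+8+k).
Set (8+k)/(16+k) > 0.92 and solve: k > (0.92·16 − 8)/(1 − 0.92) = 84.000.
The smallest integer exceeding 84.000 is 85, and checking k=85: (93)/(101) = 0.9208 > 0.92.

k = 85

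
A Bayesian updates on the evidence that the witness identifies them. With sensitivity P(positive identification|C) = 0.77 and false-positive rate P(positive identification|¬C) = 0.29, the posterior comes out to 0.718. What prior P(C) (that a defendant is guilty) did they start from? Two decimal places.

P(C) = 0.49

Bayes' rule in odds form gives O(C|E) = O(C)·[P(E|C)/P(E|¬C)], hence O(C) = O(C|E)/LR.
Posterior odds = 0.718/(1−0.718) = 2.5461. LR = 0.77/0.29 = 2.6552.
Prior odds = 2.5461/2.6552 = 0.9589, so P(C) = 0.9589/(1+0.9589) ≈ 0.49.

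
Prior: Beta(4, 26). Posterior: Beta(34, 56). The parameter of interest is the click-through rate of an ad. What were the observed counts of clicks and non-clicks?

Under Beta–binomial conjugacy the posterior parameters are (α+s, β+f).
So s = 34 − 4 = 30 and f = 56 − 26 = 30.

30 clicks and 30 non-clicks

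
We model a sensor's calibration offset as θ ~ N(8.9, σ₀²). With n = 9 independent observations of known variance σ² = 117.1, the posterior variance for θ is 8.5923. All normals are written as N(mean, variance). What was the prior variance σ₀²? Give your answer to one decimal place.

σ₀² = 25.3

Posterior precision equals prior precision plus data precision: 1/σ_n² = 1/σ₀² + n/σ².
So 1/σ₀² = 1/8.5923 − 9/117.1 = 0.116383 − 0.076857 = 0.039526.
Hence σ₀² = 1/0.039526 ≈ 25.3.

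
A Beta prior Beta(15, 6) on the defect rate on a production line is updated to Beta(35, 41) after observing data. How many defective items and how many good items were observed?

20 defective items and 35 good items

Beta is conjugate to the binomial likelihood: posterior = Beta(a+s, b+f).
Match parameters: s=35−15=20, f=41−6=35.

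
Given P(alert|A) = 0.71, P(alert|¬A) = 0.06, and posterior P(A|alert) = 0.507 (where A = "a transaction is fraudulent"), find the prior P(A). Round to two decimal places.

P(A) = 0.08

Bayes' rule in odds form gives O(A|E) = O(A)·[P(E|A)/P(E|¬A)], hence O(A) = O(A|E)/LR.
Posterior odds = 0.507/(1−0.507) = 1.0284. LR = 0.71/0.06 = 11.8333.
Prior odds = 1.0284/11.8333 = 0.0869, so P(A) = 0.0869/(1+0.0869) ≈ 0.08.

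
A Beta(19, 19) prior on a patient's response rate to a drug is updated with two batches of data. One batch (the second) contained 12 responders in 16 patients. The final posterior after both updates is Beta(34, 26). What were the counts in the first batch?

Sequential conjugate updates are equivalent to a single update on the pooled data, so total successes = posterior α − prior α and total failures = posterior β − prior β.
Total across both batches: 34−19=15 responders, 26−19=7 non-responders.
Subtract the second batch: 15−12=3 responders and 7−4=3 non-responders.

3 responders and 3 non-responders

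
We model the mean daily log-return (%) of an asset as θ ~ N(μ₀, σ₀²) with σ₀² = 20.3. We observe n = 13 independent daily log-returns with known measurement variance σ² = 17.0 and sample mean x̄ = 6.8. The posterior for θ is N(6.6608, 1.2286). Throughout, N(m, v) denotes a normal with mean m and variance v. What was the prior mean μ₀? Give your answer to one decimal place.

μ₀ = 4.5

The posterior mean is a precision-weighted average: μ_n = (τ₀μ₀ + τ_data·x̄)/(τ₀+τ_data), with τ₀=1/σ₀² and τ_data=n/σ².
Here τ₀ = 1/20.3 = 0.049261 and τ_data = 13/17.0 = 0.764706, so τ_n = 0.813967.
Rearranging for μ₀: μ₀ = (μ_n·τ_n − τ_data·x̄)/τ₀ = (6.6608·0.813967 − 0.764706·6.8) / 0.049261 = 0.221671/0.049261 ≈ 4.5.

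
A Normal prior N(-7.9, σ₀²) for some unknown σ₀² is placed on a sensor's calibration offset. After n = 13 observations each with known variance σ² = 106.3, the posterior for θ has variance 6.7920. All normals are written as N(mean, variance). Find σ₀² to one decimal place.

σ₀² = 40.1

Posterior precision equals prior precision plus data precision: 1/σ_n² = 1/σ₀² + n/σ².
So 1/σ₀² = 1/6.7920 − 13/106.3 = 0.147232 − 0.122295 = 0.024937.
Hence σ₀² = 1/0.024937 ≈ 40.1.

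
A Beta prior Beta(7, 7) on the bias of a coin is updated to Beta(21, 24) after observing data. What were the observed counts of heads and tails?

A Beta(α, β) prior with s successes and f failures in binomial data gives a Beta(α+s, β+f) posterior.
Match parameters: s=21−7=14, f=24−7=17.

14 heads and 17 tails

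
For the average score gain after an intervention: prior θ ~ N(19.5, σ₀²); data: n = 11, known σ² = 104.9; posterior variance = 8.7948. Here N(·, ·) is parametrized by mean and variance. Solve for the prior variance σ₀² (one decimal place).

Posterior precision equals prior precision plus data precision: 1/σ_n² = 1/σ₀² + n/σ².
So 1/σ₀² = 1/8.7948 − 11/104.9 = 0.113704 − 0.104862 = 0.008842.
Hence σ₀² = 1/0.008842 ≈ 113.1.

σ₀² = 113.1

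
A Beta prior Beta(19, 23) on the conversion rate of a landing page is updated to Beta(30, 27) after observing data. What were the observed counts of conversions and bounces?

Beta is conjugate to the binomial likelihood: posterior = Beta(α+s, β+f).
So s = 30 − 19 = 11 and f = 27 − 23 = 4.

11 conversions and 4 bounces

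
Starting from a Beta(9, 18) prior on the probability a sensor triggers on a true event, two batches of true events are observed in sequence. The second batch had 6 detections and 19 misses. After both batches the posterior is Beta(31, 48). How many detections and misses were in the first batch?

Because Beta–binomial updating is additive in the counts, the combined data contributed (α_post−α_prior, β_post−β_prior) successes and failures.
Total across both batches: 31−9=22 detections, 48−18=30 misses.
Subtract the second batch: 22−6=16 detections and 30−19=11 misses.

16 detections and 11 misses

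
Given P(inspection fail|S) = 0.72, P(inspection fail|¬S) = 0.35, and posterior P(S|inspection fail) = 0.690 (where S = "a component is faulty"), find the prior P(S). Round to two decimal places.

Bayes' rule in odds form gives O(S|E) = O(S)·[P(E|S)/P(E|¬S)], hence O(S) = O(S|E)/LR.
Posterior odds = 0.690/(1−0.690) = 2.2258. LR = 0.72/0.35 = 2.0571.
Prior odds = 2.2258/2.0571 = 1.0820, so P(S) = 1.0820/(1+1.0820) ≈ 0.52.

P(S) = 0.52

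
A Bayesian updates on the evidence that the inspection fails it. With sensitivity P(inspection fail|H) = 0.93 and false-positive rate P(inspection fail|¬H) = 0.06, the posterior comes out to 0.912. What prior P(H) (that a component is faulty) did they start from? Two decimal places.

P(H) = 0.40

Bayes' rule in odds form gives O(H|E) = O(H)·[P(E|H)/P(E|¬H)], hence O(H) = O(H|E)/LR.
Posterior odds = 0.912/(1−0.912) = 10.3636. LR = 0.93/0.06 = 15.5000.
Prior odds = 10.3636/15.5000 = 0.6686, so P(H) = 0.6686/(1+0.6686) ≈ 0.40.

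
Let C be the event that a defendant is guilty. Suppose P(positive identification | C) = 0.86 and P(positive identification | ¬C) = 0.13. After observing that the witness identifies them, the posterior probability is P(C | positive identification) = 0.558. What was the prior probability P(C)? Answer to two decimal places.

P(C) = 0.16

Bayes' rule in odds form gives O(C|E) = O(C)·[P(E|C)/P(E|¬C)], hence O(C) = O(C|E)/LR.
Posterior odds = 0.558/(1−0.558) = 1.2624. LR = 0.86/0.13 = 6.6154.
Prior odds = 1.2624/6.6154 = 0.1908, so P(C) = 0.1908/(1+0.1908) ≈ 0.16.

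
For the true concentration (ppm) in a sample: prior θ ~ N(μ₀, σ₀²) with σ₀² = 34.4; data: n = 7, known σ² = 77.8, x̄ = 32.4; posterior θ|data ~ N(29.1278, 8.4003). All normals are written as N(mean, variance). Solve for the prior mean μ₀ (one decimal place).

μ₀ = 19.0

The posterior mean is a precision-weighted average: μ_n = (τ₀μ₀ + τ_data·x̄)/(τ₀+τ_data), with τ₀=1/σ₀² and τ_data=n/σ².
Here τ₀ = 1/34.4 = 0.029070 and τ_data = 7/77.8 = 0.089974, so τ_n = 0.119044.
Rearranging for μ₀: μ₀ = (μ_n·τ_n − τ_data·x̄)/τ₀ = (29.1278·0.119044 − 0.089974·32.4) / 0.029070 = 0.552332/0.029070 ≈ 19.0.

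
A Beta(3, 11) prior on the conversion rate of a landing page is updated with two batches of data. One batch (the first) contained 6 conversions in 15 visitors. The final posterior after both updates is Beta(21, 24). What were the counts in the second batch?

Sequential conjugate updates are equivalent to a single update on the pooled data, so total successes = posterior α − prior α and total failures = posterior β − prior β.
Total across both batches: 21−3=18 conversions, 24−11=13 bounces.
Subtract the first batch: 18−6=12 conversions and 13−9=4 bounces.

12 conversions and 4 bounces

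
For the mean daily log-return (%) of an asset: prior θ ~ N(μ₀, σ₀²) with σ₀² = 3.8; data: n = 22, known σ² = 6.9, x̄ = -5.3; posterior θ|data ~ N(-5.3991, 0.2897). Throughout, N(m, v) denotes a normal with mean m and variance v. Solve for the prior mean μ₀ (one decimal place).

μ₀ = -6.6

The posterior mean is a precision-weighted average: μ_n = (τ₀μ₀ + τ_data·x̄)/(τ₀+τ_data), with τ₀=1/σ₀² and τ_data=n/σ².
Here τ₀ = 1/3.8 = 0.263158 and τ_data = 22/6.9 = 3.188406, so τ_n = 3.451564.
Rearranging for μ₀: μ₀ = (μ_n·τ_n − τ_data·x̄)/τ₀ = (-5.3991·3.451564 − 3.188406·-5.3) / 0.263158 = -1.736787/0.263158 ≈ -6.6.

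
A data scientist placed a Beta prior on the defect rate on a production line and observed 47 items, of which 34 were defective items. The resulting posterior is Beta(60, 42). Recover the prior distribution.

Beta is conjugate to the binomial likelihood: posterior = Beta(α+s, β+f).
So α = 60 − 34 = 26 and β = 42 − 13 = 29.

Beta(26, 29)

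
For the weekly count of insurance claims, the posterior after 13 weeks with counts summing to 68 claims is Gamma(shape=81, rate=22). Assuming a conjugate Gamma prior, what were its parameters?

Gamma(shape=13, rate=9)

Gamma–Poisson conjugacy: posterior shape = α + Σxᵢ, posterior rate = β + n.
So α = 81 − 68 = 13 and β = 22 − 13 = 9.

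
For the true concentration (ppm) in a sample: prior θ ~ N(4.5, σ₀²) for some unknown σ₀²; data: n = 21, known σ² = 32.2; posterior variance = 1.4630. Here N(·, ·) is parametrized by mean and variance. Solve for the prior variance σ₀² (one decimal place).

Posterior precision equals prior precision plus data precision: 1/σ_n² = 1/σ₀² + n/σ².
So 1/σ₀² = 1/1.4630 − 21/32.2 = 0.683527 − 0.652174 = 0.031353.
Hence σ₀² = 1/0.031353 ≈ 31.9.

σ₀² = 31.9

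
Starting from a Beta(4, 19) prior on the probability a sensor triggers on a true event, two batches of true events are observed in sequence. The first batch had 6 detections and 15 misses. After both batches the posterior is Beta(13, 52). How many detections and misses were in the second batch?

3 detections and 18 misses

Sequential conjugate updates are equivalent to a single update on the pooled data, so total successes = posterior α − prior α and total failures = posterior β − prior β.
Total across both batches: 13−4=9 detections, 52−19=33 misses.
Subtract the first batch: 9−6=3 detections and 33−15=18 misses.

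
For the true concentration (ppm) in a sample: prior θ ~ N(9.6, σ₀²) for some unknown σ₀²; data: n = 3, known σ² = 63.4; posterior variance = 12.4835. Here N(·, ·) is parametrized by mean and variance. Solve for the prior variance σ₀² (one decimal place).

σ₀² = 30.5

Posterior precision equals prior precision plus data precision: 1/σ_n² = 1/σ₀² + n/σ².
So 1/σ₀² = 1/12.4835 − 3/63.4 = 0.080106 − 0.047319 = 0.032787.
Hence σ₀² = 1/0.032787 ≈ 30.5.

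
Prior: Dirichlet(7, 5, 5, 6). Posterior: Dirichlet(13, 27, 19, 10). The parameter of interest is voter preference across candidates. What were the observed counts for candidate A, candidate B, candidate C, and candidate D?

counts (6, 22, 14, 4)

For a Dirichlet(α) prior with multinomial counts c, the posterior is Dirichlet(α + c) componentwise.
Counts are posterior − prior componentwise: 13−7=6, 27−5=22, 19−5=14, 10−6=4.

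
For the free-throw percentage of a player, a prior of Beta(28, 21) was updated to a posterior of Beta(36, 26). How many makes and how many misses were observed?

8 makes and 5 misses

A Beta(α, β) prior with s successes and f failures in binomial data gives a Beta(α+s, β+f) posterior.
Match parameters: s=36−28=8, f=26−21=5.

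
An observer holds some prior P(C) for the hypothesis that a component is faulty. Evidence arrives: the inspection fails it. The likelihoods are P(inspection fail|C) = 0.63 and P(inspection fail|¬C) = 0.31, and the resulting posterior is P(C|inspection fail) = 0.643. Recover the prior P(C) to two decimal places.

P(C) = 0.47

Bayes' rule in odds form gives O(C|E) = O(C)·[P(E|C)/P(E|¬C)], hence O(C) = O(C|E)/LR.
Posterior odds = 0.643/(1−0.643) = 1.8011. LR = 0.63/0.31 = 2.0323.
Prior odds = 1.8011/2.0323 = 0.8862, so P(C) = 0.8862/(1+0.8862) ≈ 0.47.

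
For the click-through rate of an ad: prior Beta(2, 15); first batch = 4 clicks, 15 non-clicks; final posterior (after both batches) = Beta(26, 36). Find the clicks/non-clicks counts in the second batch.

20 clicks and 6 non-clicks

Because Beta–binomial updating is additive in the counts, the combined data contributed (α_post−α_prior, β_post−β_prior) successes and failures.
Total across both batches: 26−2=24 clicks, 36−15=21 non-clicks.
Subtract the first batch: 24−4=20 clicks and 21−15=6 non-clicks.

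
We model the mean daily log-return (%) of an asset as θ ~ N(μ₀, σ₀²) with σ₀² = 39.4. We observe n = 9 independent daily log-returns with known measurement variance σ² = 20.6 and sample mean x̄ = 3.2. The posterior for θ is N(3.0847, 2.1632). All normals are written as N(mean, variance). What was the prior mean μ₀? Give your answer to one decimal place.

The posterior mean is a precision-weighted average: μ_n = (τ₀μ₀ + τ_data·x̄)/(τ₀+τ_data), with τ₀=1/σ₀² and τ_data=n/σ².
Here τ₀ = 1/39.4 = 0.025381 and τ_data = 9/20.6 = 0.436893, so τ_n = 0.462274.
Rearranging for μ₀: μ₀ = (μ_n·τ_n − τ_data·x̄)/τ₀ = (3.0847·0.462274 − 0.436893·3.2) / 0.025381 = 0.027919/0.025381 ≈ 1.1.

μ₀ = 1.1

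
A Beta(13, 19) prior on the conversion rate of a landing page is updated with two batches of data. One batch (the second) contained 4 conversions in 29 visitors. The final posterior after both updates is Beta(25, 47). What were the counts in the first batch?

Because Beta–binomial updating is additive in the counts, the combined data contributed (α_post−α_prior, β_post−β_prior) successes and failures.
Total across both batches: 25−13=12 conversions, 47−19=28 bounces.
Subtract the second batch: 12−4=8 conversions and 28−25=3 bounces.

8 conversions and 3 bounces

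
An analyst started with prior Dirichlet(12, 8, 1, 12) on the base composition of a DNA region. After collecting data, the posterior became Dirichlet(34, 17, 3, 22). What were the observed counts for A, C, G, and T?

counts (22, 9, 2, 10)

For a Dirichlet(α) prior with multinomial counts c, the posterior is Dirichlet(α + c) componentwise.
Counts are posterior − prior componentwise: 34−12=22, 17−8=9, 3−1=2, 22−12=10.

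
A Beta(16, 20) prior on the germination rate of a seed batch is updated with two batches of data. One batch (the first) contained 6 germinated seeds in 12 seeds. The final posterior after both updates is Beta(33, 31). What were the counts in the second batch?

Sequential conjugate updates are equivalent to a single update on the pooled data, so total successes = posterior α − prior α and total failures = posterior β − prior β.
Total across both batches: 33−16=17 germinated seeds, 31−20=11 non-germinating seeds.
Subtract the first batch: 17−6=11 germinated seeds and 11−6=5 non-germinating seeds.

11 germinated seeds and 5 non-germinating seeds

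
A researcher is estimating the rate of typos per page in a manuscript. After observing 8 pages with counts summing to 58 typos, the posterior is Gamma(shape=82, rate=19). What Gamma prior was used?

A Gamma(α, β) prior (rate parametrization) on a Poisson rate with n observations summing to S gives posterior Gamma(α+S, β+n).
So α = 82 − 58 = 24 and β = 19 − 8 = 11.

Gamma(shape=24, rate=11)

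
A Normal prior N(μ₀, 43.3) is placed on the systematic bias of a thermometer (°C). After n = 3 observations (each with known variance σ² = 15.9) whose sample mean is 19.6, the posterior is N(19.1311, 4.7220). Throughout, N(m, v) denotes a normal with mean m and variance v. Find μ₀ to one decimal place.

With known observation variance, the Normal–Normal posterior has precision τ_n = τ₀ + n/σ² and mean μ_n = (τ₀μ₀ + (n/σ²)x̄)/τ_n.
Here τ₀ = 1/43.3 = 0.023095 and τ_data = 3/15.9 = 0.188679, so τ_n = 0.211774.
Rearranging for μ₀: μ₀ = (μ_n·τ_n − τ_data·x̄)/τ₀ = (19.1311·0.211774 − 0.188679·19.6) / 0.023095 = 0.353361/0.023095 ≈ 15.3.

μ₀ = 15.3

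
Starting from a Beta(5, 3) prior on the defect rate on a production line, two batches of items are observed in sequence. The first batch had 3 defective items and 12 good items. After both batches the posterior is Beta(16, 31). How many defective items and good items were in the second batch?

Because Beta–binomial updating is additive in the counts, the combined data contributed (α_post−α_prior, β_post−β_prior) successes and failures.
Total across both batches: 16−5=11 defective items, 31−3=28 good items.
Subtract the first batch: 11−3=8 defective items and 28−12=16 good items.

8 defective items and 16 good items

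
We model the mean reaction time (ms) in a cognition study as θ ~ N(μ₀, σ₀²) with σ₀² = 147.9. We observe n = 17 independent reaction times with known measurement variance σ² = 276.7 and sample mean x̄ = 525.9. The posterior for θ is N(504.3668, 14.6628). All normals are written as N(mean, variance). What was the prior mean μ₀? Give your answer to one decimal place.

With known observation variance, the Normal–Normal posterior has precision τ_n = τ₀ + n/σ² and mean μ_n = (τ₀μ₀ + (n/σ²)x̄)/τ_n.
Here τ₀ = 1/147.9 = 0.006761 and τ_data = 17/276.7 = 0.061438, so τ_n = 0.068199.
Rearranging for μ₀: μ₀ = (μ_n·τ_n − τ_data·x̄)/τ₀ = (504.3668·0.068199 − 0.061438·525.9) / 0.006761 = 2.087067/0.006761 ≈ 308.7.

μ₀ = 308.7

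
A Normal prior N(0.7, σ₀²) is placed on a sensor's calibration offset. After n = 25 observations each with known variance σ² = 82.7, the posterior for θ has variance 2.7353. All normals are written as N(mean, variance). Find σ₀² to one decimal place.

Posterior precision equals prior precision plus data precision: 1/σ_n² = 1/σ₀² + n/σ².
So 1/σ₀² = 1/2.7353 − 25/82.7 = 0.365591 − 0.302297 = 0.063294.
Hence σ₀² = 1/0.063294 ≈ 15.8.

σ₀² = 15.8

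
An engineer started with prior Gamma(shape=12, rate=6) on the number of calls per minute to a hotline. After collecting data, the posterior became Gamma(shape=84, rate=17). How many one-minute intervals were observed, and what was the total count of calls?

Gamma–Poisson conjugacy: posterior shape = α + Σxᵢ, posterior rate = β + n.
Matching: Σxᵢ = 84 − 12 = 72 and n = 17 − 6 = 11.

n = 11 one-minute intervals with total 72 calls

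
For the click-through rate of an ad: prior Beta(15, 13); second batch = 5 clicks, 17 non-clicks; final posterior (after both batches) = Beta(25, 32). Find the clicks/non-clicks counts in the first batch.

Sequential conjugate updates are equivalent to a single update on the pooled data, so total successes = posterior α − prior α and total failures = posterior β − prior β.
Total across both batches: 25−15=10 clicks, 32−13=19 non-clicks.
Subtract the second batch: 10−5=5 clicks and 19−17=2 non-clicks.

5 clicks and 2 non-clicks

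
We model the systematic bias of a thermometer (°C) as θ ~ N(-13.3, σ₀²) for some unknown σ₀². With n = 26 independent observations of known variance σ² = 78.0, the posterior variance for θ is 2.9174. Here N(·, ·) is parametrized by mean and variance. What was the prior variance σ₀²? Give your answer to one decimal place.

Posterior precision equals prior precision plus data precision: 1/σ_n² = 1/σ₀² + n/σ².
So 1/σ₀² = 1/2.9174 − 26/78.0 = 0.342771 − 0.333333 = 0.009438.
Hence σ₀² = 1/0.009438 ≈ 106.0.

σ₀² = 106.0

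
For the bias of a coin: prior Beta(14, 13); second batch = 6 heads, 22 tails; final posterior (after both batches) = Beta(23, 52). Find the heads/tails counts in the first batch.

Because Beta–binomial updating is additive in the counts, the combined data contributed (α_post−α_prior, β_post−β_prior) successes and failures.
Total across both batches: 23−14=9 heads, 52−13=39 tails.
Subtract the second batch: 9−6=3 heads and 39−22=17 tails.

3 heads and 17 tails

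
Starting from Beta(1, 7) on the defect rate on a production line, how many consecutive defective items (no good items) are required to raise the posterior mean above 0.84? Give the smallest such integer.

After k defective items and 0 good items the posterior is Beta(1+k, 7), with mean (1+k)/(1+7+k).
Set (1+k)/(8+k) > 0.84 and solve: k > (0.84·8 − 1)/(1 − 0.84) = 35.750.
The smallest integer exceeding 35.750 is 36, and checking k=36: (37)/(44) = 0.8409 > 0.84.

k = 36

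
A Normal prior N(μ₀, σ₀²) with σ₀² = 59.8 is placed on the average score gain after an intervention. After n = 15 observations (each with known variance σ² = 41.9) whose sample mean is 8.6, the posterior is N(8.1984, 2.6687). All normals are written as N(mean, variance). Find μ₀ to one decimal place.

The posterior mean is a precision-weighted average: μ_n = (τ₀μ₀ + τ_data·x̄)/(τ₀+τ_data), with τ₀=1/σ₀² and τ_data=n/σ².
Here τ₀ = 1/59.8 = 0.016722 and τ_data = 15/41.9 = 0.357995, so τ_n = 0.374717.
Rearranging for μ₀: μ₀ = (μ_n·τ_n − τ_data·x̄)/τ₀ = (8.1984·0.374717 − 0.357995·8.6) / 0.016722 = -0.006677/0.016722 ≈ -0.4.

μ₀ = -0.4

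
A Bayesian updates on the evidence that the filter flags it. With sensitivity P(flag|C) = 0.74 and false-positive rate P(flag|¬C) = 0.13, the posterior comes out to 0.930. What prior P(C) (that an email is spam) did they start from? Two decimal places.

P(C) = 0.70

In odds form, posterior odds = prior odds × likelihood ratio, so prior odds = posterior odds ÷ LR.
Posterior odds = 0.930/(1−0.930) = 13.2857. LR = 0.74/0.13 = 5.6923.
Prior odds = 13.2857/5.6923 = 2.3340, so P(C) = 2.3340/(1+2.3340) ≈ 0.70.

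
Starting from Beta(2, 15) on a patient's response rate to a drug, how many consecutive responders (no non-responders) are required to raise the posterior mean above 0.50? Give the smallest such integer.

k = 14

After k responders and 0 non-responders the posterior is Beta(2+k, 15), with mean (2+k)/(2+15+k).
Set (2+k)/(17+k) > 0.50 and solve: k > (0.50·17 − 2)/(1 − 0.50) = 13.000.
The smallest integer exceeding 13.000 is 14.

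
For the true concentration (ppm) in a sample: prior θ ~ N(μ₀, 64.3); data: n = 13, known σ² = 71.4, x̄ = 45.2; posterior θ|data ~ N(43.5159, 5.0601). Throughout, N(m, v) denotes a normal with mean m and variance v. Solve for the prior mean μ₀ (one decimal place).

With known observation variance, the Normal–Normal posterior has precision τ_n = τ₀ + n/σ² and mean μ_n = (τ₀μ₀ + (n/σ²)x̄)/τ_n.
Here τ₀ = 1/64.3 = 0.015552 and τ_data = 13/71.4 = 0.182073, so τ_n = 0.197625.
Rearranging for μ₀: μ₀ = (μ_n·τ_n − τ_data·x̄)/τ₀ = (43.5159·0.197625 − 0.182073·45.2) / 0.015552 = 0.370130/0.015552 ≈ 23.8.

μ₀ = 23.8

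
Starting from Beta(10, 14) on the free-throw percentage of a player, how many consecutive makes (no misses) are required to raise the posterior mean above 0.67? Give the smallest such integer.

k = 19

After k makes and 0 misses the posterior is Beta(10+k, 14), with mean (10+k)/(10+14+k).
Set (10+k)/(24+k) > 0.67 and solve: k > (0.67·24 − 10)/(1 − 0.67) = 18.424.
The smallest integer exceeding 18.424 is 19, and checking k=19: (29)/(43) = 0.6744 > 0.67.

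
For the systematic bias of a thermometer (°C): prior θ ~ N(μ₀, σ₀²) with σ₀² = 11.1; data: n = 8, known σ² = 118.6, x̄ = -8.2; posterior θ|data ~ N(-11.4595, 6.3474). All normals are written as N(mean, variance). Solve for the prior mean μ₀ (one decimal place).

With known observation variance, the Normal–Normal posterior has precision τ_n = τ₀ + n/σ² and mean μ_n = (τ₀μ₀ + (n/σ²)x̄)/τ_n.
Here τ₀ = 1/11.1 = 0.090090 and τ_data = 8/118.6 = 0.067454, so τ_n = 0.157544.
Rearranging for μ₀: μ₀ = (μ_n·τ_n − τ_data·x̄)/τ₀ = (-11.4595·0.157544 − 0.067454·-8.2) / 0.090090 = -1.252253/0.090090 ≈ -13.9.

μ₀ = -13.9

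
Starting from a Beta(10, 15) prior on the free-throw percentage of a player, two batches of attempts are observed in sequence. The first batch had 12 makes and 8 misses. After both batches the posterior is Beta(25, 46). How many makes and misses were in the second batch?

Sequential conjugate updates are equivalent to a single update on the pooled data, so total successes = posterior α − prior α and total failures = posterior β − prior β.
Total across both batches: 25−10=15 makes, 46−15=31 misses.
Subtract the first batch: 15−12=3 makes and 31−8=23 misses.

3 makes and 23 misses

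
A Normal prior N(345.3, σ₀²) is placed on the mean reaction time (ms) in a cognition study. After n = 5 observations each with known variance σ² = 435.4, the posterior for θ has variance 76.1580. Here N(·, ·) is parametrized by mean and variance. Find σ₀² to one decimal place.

Posterior precision equals prior precision plus data precision: 1/σ_n² = 1/σ₀² + n/σ².
So 1/σ₀² = 1/76.1580 − 5/435.4 = 0.013131 − 0.011484 = 0.001647.
Hence σ₀² = 1/0.001647 ≈ 607.2.

σ₀² = 607.2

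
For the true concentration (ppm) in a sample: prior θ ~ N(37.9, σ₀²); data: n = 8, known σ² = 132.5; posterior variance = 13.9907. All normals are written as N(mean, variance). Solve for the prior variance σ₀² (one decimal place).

For the Normal–Normal model with known σ², precisions add: τ_n = τ₀ + n/σ².
So 1/σ₀² = 1/13.9907 − 8/132.5 = 0.071476 − 0.060377 = 0.011099.
Hence σ₀² = 1/0.011099 ≈ 90.1.

σ₀² = 90.1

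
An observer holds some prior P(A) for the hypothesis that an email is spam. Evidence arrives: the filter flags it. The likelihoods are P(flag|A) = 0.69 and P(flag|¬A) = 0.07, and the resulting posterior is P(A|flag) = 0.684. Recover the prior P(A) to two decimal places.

P(A) = 0.18

Bayes' rule in odds form gives O(A|E) = O(A)·[P(E|A)/P(E|¬A)], hence O(A) = O(A|E)/LR.
Posterior odds = 0.684/(1−0.684) = 2.1646. LR = 0.69/0.07 = 9.8571.
Prior odds = 2.1646/9.8571 = 0.2196, so P(A) = 0.2196/(1+0.2196) ≈ 0.18.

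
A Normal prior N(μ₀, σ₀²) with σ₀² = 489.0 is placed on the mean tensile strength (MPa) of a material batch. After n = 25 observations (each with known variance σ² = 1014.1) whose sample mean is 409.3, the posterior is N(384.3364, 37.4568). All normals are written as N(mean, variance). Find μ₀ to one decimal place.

The posterior mean is a precision-weighted average: μ_n = (τ₀μ₀ + τ_data·x̄)/(τ₀+τ_data), with τ₀=1/σ₀² and τ_data=n/σ².
Here τ₀ = 1/489.0 = 0.002045 and τ_data = 25/1014.1 = 0.024652, so τ_n = 0.026697.
Rearranging for μ₀: μ₀ = (μ_n·τ_n − τ_data·x̄)/τ₀ = (384.3364·0.026697 − 0.024652·409.3) / 0.002045 = 0.170565/0.002045 ≈ 83.4.

μ₀ = 83.4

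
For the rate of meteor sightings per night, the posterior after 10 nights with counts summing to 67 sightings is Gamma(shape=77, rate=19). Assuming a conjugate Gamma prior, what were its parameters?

Gamma–Poisson conjugacy: posterior shape = α + Σxᵢ, posterior rate = β + n.
So α = 77 − 67 = 10 and β = 19 − 10 = 9.

Gamma(shape=10, rate=9)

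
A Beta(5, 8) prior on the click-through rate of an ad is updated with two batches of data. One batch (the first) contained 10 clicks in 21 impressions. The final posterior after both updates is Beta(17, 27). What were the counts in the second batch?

Sequential conjugate updates are equivalent to a single update on the pooled data, so total successes = posterior α − prior α and total failures = posterior β − prior β.
Total across both batches: 17−5=12 clicks, 27−8=19 non-clicks.
Subtract the first batch: 12−10=2 clicks and 19−11=8 non-clicks.

2 clicks and 8 non-clicks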